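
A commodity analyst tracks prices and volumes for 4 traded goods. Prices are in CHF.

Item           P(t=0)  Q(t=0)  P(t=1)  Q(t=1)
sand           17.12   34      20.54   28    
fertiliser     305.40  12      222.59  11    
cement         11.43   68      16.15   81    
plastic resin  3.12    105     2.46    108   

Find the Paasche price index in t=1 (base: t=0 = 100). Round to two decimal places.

Paasche price index uses current-period quantities as weights.
ΣP(t=1)·Q(t=1) = 20.54×28 + 222.59×11 + 16.15×81 + 2.46×108 = 575.12 + 2448.49 + 1308.15 + 265.68 = 4597.44
ΣP(t=0)·Q(t=1) = 17.12×28 + 305.40×11 + 11.43×81 + 3.12×108 = 479.36 + 3359.4 + 925.83 + 336.96 = 5101.55
Index = 4597.44 / 5101.55 × 100 = 90.1185

90.12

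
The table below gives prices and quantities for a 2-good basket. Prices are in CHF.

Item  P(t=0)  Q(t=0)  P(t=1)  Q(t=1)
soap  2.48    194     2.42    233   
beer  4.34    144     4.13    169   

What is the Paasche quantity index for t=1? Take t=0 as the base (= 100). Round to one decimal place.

118.6

Paasche quantity index uses current-period prices as weights.
ΣP(t=1)·Q(t=1) = 2.42×233 + 4.13×169 = 563.86 + 697.97 = 1261.83
ΣP(t=1)·Q(t=0) = 2.42×194 + 4.13×144 = 469.48 + 594.72 = 1064.2
Index = 1261.83 / 1064.2 × 100 = 118.5708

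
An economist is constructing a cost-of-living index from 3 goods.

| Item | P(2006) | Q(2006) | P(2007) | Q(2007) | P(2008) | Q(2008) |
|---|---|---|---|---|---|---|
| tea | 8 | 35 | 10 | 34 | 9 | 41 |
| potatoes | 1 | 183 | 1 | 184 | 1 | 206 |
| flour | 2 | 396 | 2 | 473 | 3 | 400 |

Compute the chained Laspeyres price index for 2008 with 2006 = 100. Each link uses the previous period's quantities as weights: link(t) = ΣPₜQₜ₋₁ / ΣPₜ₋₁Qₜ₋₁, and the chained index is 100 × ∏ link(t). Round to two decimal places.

Link 2006→2007:
ΣP(2007)Q(2006) = 10×35 + 1×183 + 2×396 = 350 + 183 + 792 = 1325
ΣP(2006)Q(2006) = 8×35 + 1×183 + 2×396 = 280 + 183 + 792 = 1255
link = 1325/1255 = 1.055777
Link 2007→2008:
ΣP(2008)Q(2007) = 9×34 + 1×184 + 3×473 = 306 + 184 + 1419 = 1909
ΣP(2007)Q(2007) = 10×34 + 1×184 + 2×473 = 340 + 184 + 946 = 1470
link = 1909/1470 = 1.298639
Chained index = 100 × 1.055777 × 1.298639 = 137.1074

137.11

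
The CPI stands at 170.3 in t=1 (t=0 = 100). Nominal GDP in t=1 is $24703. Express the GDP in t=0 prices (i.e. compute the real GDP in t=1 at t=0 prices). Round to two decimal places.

Real = Nominal ÷ (Index/100) = 24703 ÷ (170.3/100)
     = 24703 ÷ 1.703 = 14505.5784

14505.58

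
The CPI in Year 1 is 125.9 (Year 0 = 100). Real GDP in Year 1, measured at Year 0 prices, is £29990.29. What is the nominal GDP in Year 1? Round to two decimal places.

37757.78

Nominal = Real × (Index/100) = 29990.29 × (125.9/100)
        = 29990.29 × 1.259 = 37757.7751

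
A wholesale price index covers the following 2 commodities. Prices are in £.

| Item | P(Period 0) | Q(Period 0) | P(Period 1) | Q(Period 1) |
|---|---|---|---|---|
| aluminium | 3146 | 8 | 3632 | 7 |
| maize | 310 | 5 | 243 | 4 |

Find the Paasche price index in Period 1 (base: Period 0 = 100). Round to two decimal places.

113.47

Paasche price index uses current-period quantities as weights.
ΣP(Period 1)·Q(Period 1) = 3632×7 + 243×4 = 25424 + 972 = 26396
ΣP(Period 0)·Q(Period 1) = 3146×7 + 310×4 = 22022 + 1240 = 23262
Index = 26396 / 23262 × 100 = 113.4726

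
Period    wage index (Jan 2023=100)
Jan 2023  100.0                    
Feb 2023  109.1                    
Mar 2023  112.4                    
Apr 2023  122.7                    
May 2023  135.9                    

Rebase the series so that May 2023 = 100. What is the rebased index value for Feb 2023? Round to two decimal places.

80.28

Rebased(Feb 2023) = 109.1 / 135.9 × 100 = 80.2796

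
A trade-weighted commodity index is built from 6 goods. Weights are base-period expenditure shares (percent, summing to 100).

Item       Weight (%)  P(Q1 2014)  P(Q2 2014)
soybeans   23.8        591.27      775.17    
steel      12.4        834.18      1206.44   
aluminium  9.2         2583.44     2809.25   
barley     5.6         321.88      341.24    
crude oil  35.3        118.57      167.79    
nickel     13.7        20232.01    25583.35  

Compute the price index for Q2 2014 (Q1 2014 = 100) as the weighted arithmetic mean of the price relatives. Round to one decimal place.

132.4

soybeans: 23.8 × (775.17/591.27) = 23.8 × 1.311025 = 31.2024
steel: 12.4 × (1206.44/834.18) = 12.4 × 1.446259 = 17.9336
aluminium: 9.2 × (2809.25/2583.44) = 9.2 × 1.087407 = 10.0041
barley: 5.6 × (341.24/321.88) = 5.6 × 1.060147 = 5.9368
crude oil: 35.3 × (167.79/118.57) = 35.3 × 1.415113 = 49.9535
nickel: 13.7 × (25583.35/20232.01) = 13.7 × 1.264499 = 17.3236
Index = Σ wᵢ·(p₁ᵢ/p₀ᵢ) = 31.2024 + 17.9336 + 10.0041 + 5.9368 + 49.9535 + 17.3236 = 132.3541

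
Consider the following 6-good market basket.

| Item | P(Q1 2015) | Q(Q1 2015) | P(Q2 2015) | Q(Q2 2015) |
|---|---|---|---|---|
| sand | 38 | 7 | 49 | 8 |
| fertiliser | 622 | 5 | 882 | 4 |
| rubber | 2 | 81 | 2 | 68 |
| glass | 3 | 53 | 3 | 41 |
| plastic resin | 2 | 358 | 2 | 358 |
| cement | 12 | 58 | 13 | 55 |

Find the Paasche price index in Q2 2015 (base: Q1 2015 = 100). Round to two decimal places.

126.72

Paasche price index uses current-period quantities as weights.
ΣP(Q2 2015)·Q(Q2 2015) = 49×8 + 882×4 + 2×68 + 3×41 + 2×358 + 13×55 = 392 + 3528 + 136 + 123 + 716 + 715 = 5610
ΣP(Q1 2015)·Q(Q2 2015) = 38×8 + 622×4 + 2×68 + 3×41 + 2×358 + 12×55 = 304 + 2488 + 136 + 123 + 716 + 660 = 4427
Index = 5610 / 4427 × 100 = 126.7224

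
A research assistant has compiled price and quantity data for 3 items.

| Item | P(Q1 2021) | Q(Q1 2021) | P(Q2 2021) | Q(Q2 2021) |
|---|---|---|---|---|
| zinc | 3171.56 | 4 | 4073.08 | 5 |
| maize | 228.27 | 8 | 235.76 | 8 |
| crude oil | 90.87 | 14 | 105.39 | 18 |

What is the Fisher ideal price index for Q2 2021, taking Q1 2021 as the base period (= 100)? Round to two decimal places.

124.75

Laspeyres component (base-period weights):
ΣP(Q2 2021)Q(Q1 2021) = 4073.08×4 + 235.76×8 + 105.39×14 = 16292.32 + 1886.08 + 1475.46 = 19653.86
ΣP(Q1 2021)Q(Q1 2021) = 3171.56×4 + 228.27×8 + 90.87×14 = 12686.24 + 1826.16 + 1272.18 = 15784.58
L = 19653.86 / 15784.58 × 100 = 124.5130
Paasche component (current-period weights):
ΣP(Q2 2021)Q(Q2 2021) = 4073.08×5 + 235.76×8 + 105.39×18 = 20365.4 + 1886.08 + 1897.02 = 24148.5
ΣP(Q1 2021)Q(Q2 2021) = 3171.56×5 + 228.27×8 + 90.87×18 = 15857.8 + 1826.16 + 1635.66 = 19319.62
P = 24148.5 / 19319.62 × 100 = 124.9947
Fisher = √(L × P) = √(124.5130 × 124.9947) = 124.7536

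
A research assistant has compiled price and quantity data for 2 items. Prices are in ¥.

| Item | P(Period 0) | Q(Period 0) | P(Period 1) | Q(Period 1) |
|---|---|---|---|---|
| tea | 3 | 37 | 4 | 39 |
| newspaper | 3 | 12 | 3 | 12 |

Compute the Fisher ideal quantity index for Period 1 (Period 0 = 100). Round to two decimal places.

104.21

Laspeyres component (base-period weights):
ΣP(Period 0)Q(Period 1) = 3×39 + 3×12 = 117 + 36 = 153
ΣP(Period 0)Q(Period 0) = 3×37 + 3×12 = 111 + 36 = 147
L = 153 / 147 × 100 = 104.0816
Paasche component (current-period weights):
ΣP(Period 1)Q(Period 1) = 4×39 + 3×12 = 156 + 36 = 192
ΣP(Period 1)Q(Period 0) = 4×37 + 3×12 = 148 + 36 = 184
P = 192 / 184 × 100 = 104.3478
Fisher = √(L × P) = √(104.0816 × 104.3478) = 104.2146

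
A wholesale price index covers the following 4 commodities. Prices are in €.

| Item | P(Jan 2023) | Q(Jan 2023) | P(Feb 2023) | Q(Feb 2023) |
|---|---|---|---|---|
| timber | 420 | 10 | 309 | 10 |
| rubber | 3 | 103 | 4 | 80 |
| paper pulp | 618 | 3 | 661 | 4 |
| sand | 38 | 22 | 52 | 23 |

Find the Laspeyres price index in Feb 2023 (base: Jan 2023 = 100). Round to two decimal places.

92.08

Laspeyres price index uses base-period quantities as weights.
ΣP(Feb 2023)·Q(Jan 2023) = 309×10 + 4×103 + 661×3 + 52×22 = 3090 + 412 + 1983 + 1144 = 6629
ΣP(Jan 2023)·Q(Jan 2023) = 420×10 + 3×103 + 618×3 + 38×22 = 4200 + 309 + 1854 + 836 = 7199
Index = 6629 / 7199 × 100 = 92.0822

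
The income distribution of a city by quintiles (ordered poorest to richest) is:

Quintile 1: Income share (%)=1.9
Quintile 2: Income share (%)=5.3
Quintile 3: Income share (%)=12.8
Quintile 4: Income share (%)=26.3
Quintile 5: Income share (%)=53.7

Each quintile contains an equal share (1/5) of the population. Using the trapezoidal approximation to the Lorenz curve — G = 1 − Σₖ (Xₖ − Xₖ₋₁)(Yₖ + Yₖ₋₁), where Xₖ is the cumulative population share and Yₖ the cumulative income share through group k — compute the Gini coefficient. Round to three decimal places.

Cumulative income shares Yₖ: 0.0190, 0.0720, 0.2000, 0.4630, 1.0000
Σ (Xₖ−Xₖ₋₁)(Yₖ+Yₖ₋₁) = (1/5)(0.0190+0.0000) + (1/5)(0.0720+0.0190) + (1/5)(0.2000+0.0720) + (1/5)(0.4630+0.2000) + (1/5)(1.0000+0.4630)
  = 0.0038 + 0.0182 + 0.0544 + 0.1326 + 0.2926 = 0.5016
G = 1 − 0.5016 = 0.4984

0.498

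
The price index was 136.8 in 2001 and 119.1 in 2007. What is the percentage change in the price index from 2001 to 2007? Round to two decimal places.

-12.94%

Change = (119.1 − 136.8) / 136.8 × 100
       = -17.7 / 136.8 × 100 = -12.9386%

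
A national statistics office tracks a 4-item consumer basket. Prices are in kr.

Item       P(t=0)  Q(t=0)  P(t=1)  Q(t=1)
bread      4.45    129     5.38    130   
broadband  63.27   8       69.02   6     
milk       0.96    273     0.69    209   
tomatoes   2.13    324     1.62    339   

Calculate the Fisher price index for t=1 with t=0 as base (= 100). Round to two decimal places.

Laspeyres component (base-period weights):
ΣP(t=1)Q(t=0) = 5.38×129 + 69.02×8 + 0.69×273 + 1.62×324 = 694.02 + 552.16 + 188.37 + 524.88 = 1959.43
ΣP(t=0)Q(t=0) = 4.45×129 + 63.27×8 + 0.96×273 + 2.13×324 = 574.05 + 506.16 + 262.08 + 690.12 = 2032.41
L = 1959.43 / 2032.41 × 100 = 96.4092
Paasche component (current-period weights):
ΣP(t=1)Q(t=1) = 5.38×130 + 69.02×6 + 0.69×209 + 1.62×339 = 699.4 + 414.12 + 144.21 + 549.18 = 1806.91
ΣP(t=0)Q(t=1) = 4.45×130 + 63.27×6 + 0.96×209 + 2.13×339 = 578.5 + 379.62 + 200.64 + 722.07 = 1880.83
P = 1806.91 / 1880.83 × 100 = 96.0698
Fisher = √(L × P) = √(96.4092 × 96.0698) = 96.2394

96.24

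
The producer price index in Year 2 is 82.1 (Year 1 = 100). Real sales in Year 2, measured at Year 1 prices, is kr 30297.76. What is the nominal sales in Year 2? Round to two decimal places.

24874.46

Nominal = Real × (Index/100) = 30297.76 × (82.1/100)
        = 30297.76 × 0.821 = 24874.4610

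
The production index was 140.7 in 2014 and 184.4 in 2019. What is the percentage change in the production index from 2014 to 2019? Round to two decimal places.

Change = (184.4 − 140.7) / 140.7 × 100
       = 43.7 / 140.7 × 100 = 31.0590%

31.06%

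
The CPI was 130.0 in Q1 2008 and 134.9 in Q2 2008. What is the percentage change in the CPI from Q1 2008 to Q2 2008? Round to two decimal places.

3.77%

Change = (134.9 − 130.0) / 130.0 × 100
       = 4.9 / 130.0 × 100 = 3.7692%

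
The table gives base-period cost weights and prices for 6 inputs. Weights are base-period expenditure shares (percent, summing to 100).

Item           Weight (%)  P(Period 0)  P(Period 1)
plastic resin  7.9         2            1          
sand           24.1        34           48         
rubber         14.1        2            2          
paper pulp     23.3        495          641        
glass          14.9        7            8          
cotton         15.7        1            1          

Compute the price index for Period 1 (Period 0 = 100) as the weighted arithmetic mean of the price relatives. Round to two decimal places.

plastic resin: 7.9 × (1/2) = 7.9 × 0.500000 = 3.9500
sand: 24.1 × (48/34) = 24.1 × 1.411765 = 34.0235
rubber: 14.1 × (2/2) = 14.1 × 1.000000 = 14.1000
paper pulp: 23.3 × (641/495) = 23.3 × 1.294949 = 30.1723
glass: 14.9 × (8/7) = 14.9 × 1.142857 = 17.0286
cotton: 15.7 × (1/1) = 15.7 × 1.000000 = 15.7000
Index = Σ wᵢ·(p₁ᵢ/p₀ᵢ) = 3.9500 + 34.0235 + 14.1000 + 30.1723 + 17.0286 + 15.7000 = 114.9744

114.97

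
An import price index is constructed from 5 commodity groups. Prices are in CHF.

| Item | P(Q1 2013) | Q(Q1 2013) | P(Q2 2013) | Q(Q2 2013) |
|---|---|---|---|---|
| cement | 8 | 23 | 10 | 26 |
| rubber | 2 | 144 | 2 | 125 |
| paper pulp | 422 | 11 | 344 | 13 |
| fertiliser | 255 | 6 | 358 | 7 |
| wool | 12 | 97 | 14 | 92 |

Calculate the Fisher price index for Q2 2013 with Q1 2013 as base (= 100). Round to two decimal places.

Laspeyres component (base-period weights):
ΣP(Q2 2013)Q(Q1 2013) = 10×23 + 2×144 + 344×11 + 358×6 + 14×97 = 230 + 288 + 3784 + 2148 + 1358 = 7808
ΣP(Q1 2013)Q(Q1 2013) = 8×23 + 2×144 + 422×11 + 255×6 + 12×97 = 184 + 288 + 4642 + 1530 + 1164 = 7808
L = 7808 / 7808 × 100 = 100.0000
Paasche component (current-period weights):
ΣP(Q2 2013)Q(Q2 2013) = 10×26 + 2×125 + 344×13 + 358×7 + 14×92 = 260 + 250 + 4472 + 2506 + 1288 = 8776
ΣP(Q1 2013)Q(Q2 2013) = 8×26 + 2×125 + 422×13 + 255×7 + 12×92 = 208 + 250 + 5486 + 1785 + 1104 = 8833
P = 8776 / 8833 × 100 = 99.3547
Fisher = √(L × P) = √(100.0000 × 99.3547) = 99.6768

99.68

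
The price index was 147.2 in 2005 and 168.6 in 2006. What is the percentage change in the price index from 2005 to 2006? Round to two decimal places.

Change = (168.6 − 147.2) / 147.2 × 100
       = 21.4 / 147.2 × 100 = 14.5380%

14.54%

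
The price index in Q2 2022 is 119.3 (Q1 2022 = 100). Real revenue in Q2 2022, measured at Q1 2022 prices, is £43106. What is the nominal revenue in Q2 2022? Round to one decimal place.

51425.5

Nominal = Real × (Index/100) = 43106 × (119.3/100)
        = 43106 × 1.193 = 51425.4580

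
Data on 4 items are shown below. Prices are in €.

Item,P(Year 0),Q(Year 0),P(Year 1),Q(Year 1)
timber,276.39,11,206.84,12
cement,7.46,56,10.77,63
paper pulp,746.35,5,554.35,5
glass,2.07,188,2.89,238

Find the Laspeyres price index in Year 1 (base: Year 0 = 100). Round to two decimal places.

81.72

Laspeyres price index uses base-period quantities as weights.
ΣP(Year 1)·Q(Year 0) = 206.84×11 + 10.77×56 + 554.35×5 + 2.89×188 = 2275.24 + 603.12 + 2771.75 + 543.32 = 6193.43
ΣP(Year 0)·Q(Year 0) = 276.39×11 + 7.46×56 + 746.35×5 + 2.07×188 = 3040.29 + 417.76 + 3731.75 + 389.16 = 7578.96
Index = 6193.43 / 7578.96 × 100 = 81.7187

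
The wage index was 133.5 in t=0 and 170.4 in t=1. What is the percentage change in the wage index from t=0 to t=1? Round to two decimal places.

27.64%

Change = (170.4 − 133.5) / 133.5 × 100
       = 36.9 / 133.5 × 100 = 27.6404%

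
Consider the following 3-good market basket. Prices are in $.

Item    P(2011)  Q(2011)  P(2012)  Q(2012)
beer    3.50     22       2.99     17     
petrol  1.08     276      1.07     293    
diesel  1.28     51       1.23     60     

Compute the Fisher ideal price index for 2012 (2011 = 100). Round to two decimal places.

Laspeyres component (base-period weights):
ΣP(2012)Q(2011) = 2.99×22 + 1.07×276 + 1.23×51 = 65.78 + 295.32 + 62.73 = 423.83
ΣP(2011)Q(2011) = 3.50×22 + 1.08×276 + 1.28×51 = 77 + 298.08 + 65.28 = 440.36
L = 423.83 / 440.36 × 100 = 96.2463
Paasche component (current-period weights):
ΣP(2012)Q(2012) = 2.99×17 + 1.07×293 + 1.23×60 = 50.83 + 313.51 + 73.8 = 438.14
ΣP(2011)Q(2012) = 3.50×17 + 1.08×293 + 1.28×60 = 59.5 + 316.44 + 76.8 = 452.74
P = 438.14 / 452.74 × 100 = 96.7752
Fisher = √(L × P) = √(96.2463 × 96.7752) = 96.5104

96.51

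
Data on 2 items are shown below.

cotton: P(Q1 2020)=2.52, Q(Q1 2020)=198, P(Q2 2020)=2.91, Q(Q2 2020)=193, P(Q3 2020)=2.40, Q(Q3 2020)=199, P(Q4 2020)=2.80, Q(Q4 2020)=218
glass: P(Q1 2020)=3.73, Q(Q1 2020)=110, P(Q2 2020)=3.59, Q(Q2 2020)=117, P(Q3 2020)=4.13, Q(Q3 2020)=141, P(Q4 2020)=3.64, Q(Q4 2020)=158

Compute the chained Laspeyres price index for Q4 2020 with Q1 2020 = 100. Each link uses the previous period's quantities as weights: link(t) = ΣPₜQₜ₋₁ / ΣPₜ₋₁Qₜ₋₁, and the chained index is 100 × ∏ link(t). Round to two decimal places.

Link Q1 2020→Q2 2020:
ΣP(Q2 2020)Q(Q1 2020) = 2.91×198 + 3.59×110 = 576.18 + 394.9 = 971.08
ΣP(Q1 2020)Q(Q1 2020) = 2.52×198 + 3.73×110 = 498.96 + 410.3 = 909.26
link = 971.08/909.26 = 1.067989
Link Q2 2020→Q3 2020:
ΣP(Q3 2020)Q(Q2 2020) = 2.40×193 + 4.13×117 = 463.2 + 483.21 = 946.41
ΣP(Q2 2020)Q(Q2 2020) = 2.91×193 + 3.59×117 = 561.63 + 420.03 = 981.66
link = 946.41/981.66 = 0.964091
Link Q3 2020→Q4 2020:
ΣP(Q4 2020)Q(Q3 2020) = 2.80×199 + 3.64×141 = 557.2 + 513.24 = 1070.44
ΣP(Q3 2020)Q(Q3 2020) = 2.40×199 + 4.13×141 = 477.6 + 582.33 = 1059.93
link = 1070.44/1059.93 = 1.009916
Chained index = 100 × 1.067989 × 0.964091 × 1.009916 = 103.9849

103.98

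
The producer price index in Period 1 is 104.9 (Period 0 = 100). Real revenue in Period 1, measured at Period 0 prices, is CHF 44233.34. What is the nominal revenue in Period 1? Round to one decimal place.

Nominal = Real × (Index/100) = 44233.34 × (104.9/100)
        = 44233.34 × 1.049 = 46400.7737

46400.8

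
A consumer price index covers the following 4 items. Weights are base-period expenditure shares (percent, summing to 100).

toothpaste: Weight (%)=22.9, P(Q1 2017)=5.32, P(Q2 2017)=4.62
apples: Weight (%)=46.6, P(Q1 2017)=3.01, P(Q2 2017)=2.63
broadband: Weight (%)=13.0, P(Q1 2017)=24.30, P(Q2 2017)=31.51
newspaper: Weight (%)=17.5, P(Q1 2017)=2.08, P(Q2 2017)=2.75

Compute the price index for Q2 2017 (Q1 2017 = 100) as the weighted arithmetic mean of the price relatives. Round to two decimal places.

100.60

toothpaste: 22.9 × (4.62/5.32) = 22.9 × 0.868421 = 19.8868
apples: 46.6 × (2.63/3.01) = 46.6 × 0.873754 = 40.7169
broadband: 13.0 × (31.51/24.30) = 13.0 × 1.296708 = 16.8572
newspaper: 17.5 × (2.75/2.08) = 17.5 × 1.322115 = 23.1370
Index = Σ wᵢ·(p₁ᵢ/p₀ᵢ) = 19.8868 + 40.7169 + 16.8572 + 23.1370 = 100.5980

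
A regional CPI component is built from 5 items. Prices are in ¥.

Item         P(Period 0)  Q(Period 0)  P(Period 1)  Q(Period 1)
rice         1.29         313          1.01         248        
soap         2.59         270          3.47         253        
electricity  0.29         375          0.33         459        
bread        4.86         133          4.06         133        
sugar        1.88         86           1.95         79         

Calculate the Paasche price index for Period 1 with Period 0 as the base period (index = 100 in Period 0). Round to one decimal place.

103.7

Paasche price index uses current-period quantities as weights.
ΣP(Period 1)·Q(Period 1) = 1.01×248 + 3.47×253 + 0.33×459 + 4.06×133 + 1.95×79 = 250.48 + 877.91 + 151.47 + 539.98 + 154.05 = 1973.89
ΣP(Period 0)·Q(Period 1) = 1.29×248 + 2.59×253 + 0.29×459 + 4.86×133 + 1.88×79 = 319.92 + 655.27 + 133.11 + 646.38 + 148.52 = 1903.2
Index = 1973.89 / 1903.2 × 100 = 103.7143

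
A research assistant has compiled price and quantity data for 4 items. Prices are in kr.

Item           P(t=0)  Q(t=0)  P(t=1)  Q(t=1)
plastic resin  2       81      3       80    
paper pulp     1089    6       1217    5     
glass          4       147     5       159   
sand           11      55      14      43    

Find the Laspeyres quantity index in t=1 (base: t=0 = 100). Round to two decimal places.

Laspeyres quantity index uses base-period prices as weights.
ΣP(t=0)·Q(t=1) = 2×80 + 1089×5 + 4×159 + 11×43 = 160 + 5445 + 636 + 473 = 6714
ΣP(t=0)·Q(t=0) = 2×81 + 1089×6 + 4×147 + 11×55 = 162 + 6534 + 588 + 605 = 7889
Index = 6714 / 7889 × 100 = 85.1058

85.11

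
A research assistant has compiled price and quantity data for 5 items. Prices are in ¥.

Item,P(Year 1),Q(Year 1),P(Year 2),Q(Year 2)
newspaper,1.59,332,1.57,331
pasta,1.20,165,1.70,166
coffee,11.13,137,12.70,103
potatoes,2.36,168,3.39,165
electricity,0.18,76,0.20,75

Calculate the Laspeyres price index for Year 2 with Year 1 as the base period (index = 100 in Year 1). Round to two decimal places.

Laspeyres price index uses base-period quantities as weights.
ΣP(Year 2)·Q(Year 1) = 1.57×332 + 1.70×165 + 12.70×137 + 3.39×168 + 0.20×76 = 521.24 + 280.5 + 1739.9 + 569.52 + 15.2 = 3126.36
ΣP(Year 1)·Q(Year 1) = 1.59×332 + 1.20×165 + 11.13×137 + 2.36×168 + 0.18×76 = 527.88 + 198 + 1524.81 + 396.48 + 13.68 = 2660.85
Index = 3126.36 / 2660.85 × 100 = 117.4948

117.49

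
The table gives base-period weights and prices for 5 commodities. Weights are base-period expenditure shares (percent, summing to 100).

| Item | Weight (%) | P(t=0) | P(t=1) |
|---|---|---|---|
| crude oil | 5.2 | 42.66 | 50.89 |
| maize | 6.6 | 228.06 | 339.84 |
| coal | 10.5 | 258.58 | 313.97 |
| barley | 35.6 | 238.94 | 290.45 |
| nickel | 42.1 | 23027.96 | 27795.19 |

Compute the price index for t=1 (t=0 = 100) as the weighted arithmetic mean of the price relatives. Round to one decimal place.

crude oil: 5.2 × (50.89/42.66) = 5.2 × 1.192921 = 6.2032
maize: 6.6 × (339.84/228.06) = 6.6 × 1.490134 = 9.8349
coal: 10.5 × (313.97/258.58) = 10.5 × 1.214208 = 12.7492
barley: 35.6 × (290.45/238.94) = 35.6 × 1.215577 = 43.2745
nickel: 42.1 × (27795.19/23027.96) = 42.1 × 1.207019 = 50.8155
Index = Σ wᵢ·(p₁ᵢ/p₀ᵢ) = 6.2032 + 9.8349 + 12.7492 + 43.2745 + 50.8155 = 122.8773

122.9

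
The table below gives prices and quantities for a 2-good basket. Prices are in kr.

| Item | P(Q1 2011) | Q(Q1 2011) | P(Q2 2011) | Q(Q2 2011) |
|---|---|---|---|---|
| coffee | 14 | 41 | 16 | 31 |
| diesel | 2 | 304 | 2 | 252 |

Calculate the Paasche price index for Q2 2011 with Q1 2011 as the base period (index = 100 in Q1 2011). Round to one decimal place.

Paasche price index uses current-period quantities as weights.
ΣP(Q2 2011)·Q(Q2 2011) = 16×31 + 2×252 = 496 + 504 = 1000
ΣP(Q1 2011)·Q(Q2 2011) = 14×31 + 2×252 = 434 + 504 = 938
Index = 1000 / 938 × 100 = 106.6098

106.6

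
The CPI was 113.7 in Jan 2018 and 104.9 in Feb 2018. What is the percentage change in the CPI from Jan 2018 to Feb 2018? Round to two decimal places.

-7.74%

Change = (104.9 − 113.7) / 113.7 × 100
       = -8.8 / 113.7 × 100 = -7.7397%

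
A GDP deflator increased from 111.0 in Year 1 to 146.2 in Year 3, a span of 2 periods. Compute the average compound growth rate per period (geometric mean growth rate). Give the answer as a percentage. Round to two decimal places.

Growth factor = (146.2/111.0)^(1/2) = (1.317117)^(1/2) = 1.147657
Growth rate = 1.147657 − 1 = 0.147657 = 14.7657%

14.77%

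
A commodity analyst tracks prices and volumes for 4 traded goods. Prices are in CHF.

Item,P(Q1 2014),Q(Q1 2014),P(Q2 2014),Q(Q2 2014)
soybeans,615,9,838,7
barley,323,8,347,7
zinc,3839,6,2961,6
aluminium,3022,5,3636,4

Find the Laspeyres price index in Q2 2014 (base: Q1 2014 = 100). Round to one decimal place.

100.0

Laspeyres price index uses base-period quantities as weights.
ΣP(Q2 2014)·Q(Q1 2014) = 838×9 + 347×8 + 2961×6 + 3636×5 = 7542 + 2776 + 17766 + 18180 = 46264
ΣP(Q1 2014)·Q(Q1 2014) = 615×9 + 323×8 + 3839×6 + 3022×5 = 5535 + 2584 + 23034 + 15110 = 46263
Index = 46264 / 46263 × 100 = 100.0022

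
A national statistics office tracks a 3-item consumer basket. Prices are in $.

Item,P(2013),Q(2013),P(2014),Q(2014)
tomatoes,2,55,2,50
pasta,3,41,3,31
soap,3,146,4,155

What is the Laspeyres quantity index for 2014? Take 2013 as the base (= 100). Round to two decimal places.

Laspeyres quantity index uses base-period prices as weights.
ΣP(2013)·Q(2014) = 2×50 + 3×31 + 3×155 = 100 + 93 + 465 = 658
ΣP(2013)·Q(2013) = 2×55 + 3×41 + 3×146 = 110 + 123 + 438 = 671
Index = 658 / 671 × 100 = 98.0626

98.06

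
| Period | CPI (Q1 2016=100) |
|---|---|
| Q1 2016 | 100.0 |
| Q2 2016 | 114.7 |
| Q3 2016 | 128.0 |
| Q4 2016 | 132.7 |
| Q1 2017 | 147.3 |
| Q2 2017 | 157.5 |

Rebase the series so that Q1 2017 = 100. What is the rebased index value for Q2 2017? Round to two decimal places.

Rebased(Q2 2017) = 157.5 / 147.3 × 100 = 106.9246

106.92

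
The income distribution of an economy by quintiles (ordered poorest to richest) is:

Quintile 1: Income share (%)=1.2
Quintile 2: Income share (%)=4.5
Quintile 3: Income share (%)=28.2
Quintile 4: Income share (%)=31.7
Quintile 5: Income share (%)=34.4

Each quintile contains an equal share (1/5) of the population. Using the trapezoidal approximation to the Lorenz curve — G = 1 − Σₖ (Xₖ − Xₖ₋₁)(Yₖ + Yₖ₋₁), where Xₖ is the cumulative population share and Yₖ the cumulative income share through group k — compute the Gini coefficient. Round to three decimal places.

0.374

Cumulative income shares Yₖ: 0.0120, 0.0570, 0.3390, 0.6560, 1.0000
Σ (Xₖ−Xₖ₋₁)(Yₖ+Yₖ₋₁) = (1/5)(0.0120+0.0000) + (1/5)(0.0570+0.0120) + (1/5)(0.3390+0.0570) + (1/5)(0.6560+0.3390) + (1/5)(1.0000+0.6560)
  = 0.0024 + 0.0138 + 0.0792 + 0.1990 + 0.3312 = 0.6256
G = 1 − 0.6256 = 0.3744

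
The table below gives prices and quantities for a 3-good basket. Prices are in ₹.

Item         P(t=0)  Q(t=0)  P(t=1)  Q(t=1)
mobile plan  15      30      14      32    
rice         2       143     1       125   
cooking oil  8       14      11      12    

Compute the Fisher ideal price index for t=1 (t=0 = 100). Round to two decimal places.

84.95

Laspeyres component (base-period weights):
ΣP(t=1)Q(t=0) = 14×30 + 1×143 + 11×14 = 420 + 143 + 154 = 717
ΣP(t=0)Q(t=0) = 15×30 + 2×143 + 8×14 = 450 + 286 + 112 = 848
L = 717 / 848 × 100 = 84.5519
Paasche component (current-period weights):
ΣP(t=1)Q(t=1) = 14×32 + 1×125 + 11×12 = 448 + 125 + 132 = 705
ΣP(t=0)Q(t=1) = 15×32 + 2×125 + 8×12 = 480 + 250 + 96 = 826
P = 705 / 826 × 100 = 85.3511
Fisher = √(L × P) = √(84.5519 × 85.3511) = 84.9505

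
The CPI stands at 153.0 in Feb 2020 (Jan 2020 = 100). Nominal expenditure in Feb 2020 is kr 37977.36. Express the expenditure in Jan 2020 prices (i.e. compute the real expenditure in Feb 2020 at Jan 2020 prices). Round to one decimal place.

24821.8

Real = Nominal ÷ (Index/100) = 37977.36 ÷ (153.0/100)
     = 37977.36 ÷ 1.530 = 24821.8039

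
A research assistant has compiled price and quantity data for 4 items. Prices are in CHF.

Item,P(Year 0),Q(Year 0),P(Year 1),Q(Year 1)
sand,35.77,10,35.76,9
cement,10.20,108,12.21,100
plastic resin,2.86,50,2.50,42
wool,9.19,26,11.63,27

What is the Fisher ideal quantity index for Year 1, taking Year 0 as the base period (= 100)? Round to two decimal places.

93.07

Laspeyres component (base-period weights):
ΣP(Year 0)Q(Year 1) = 35.77×9 + 10.20×100 + 2.86×42 + 9.19×27 = 321.93 + 1020 + 120.12 + 248.13 = 1710.18
ΣP(Year 0)Q(Year 0) = 35.77×10 + 10.20×108 + 2.86×50 + 9.19×26 = 357.7 + 1101.6 + 143 + 238.94 = 1841.24
L = 1710.18 / 1841.24 × 100 = 92.8820
Paasche component (current-period weights):
ΣP(Year 1)Q(Year 1) = 35.76×9 + 12.21×100 + 2.50×42 + 11.63×27 = 321.84 + 1221 + 105 + 314.01 = 1961.85
ΣP(Year 1)Q(Year 0) = 35.76×10 + 12.21×108 + 2.50×50 + 11.63×26 = 357.6 + 1318.68 + 125 + 302.38 = 2103.66
P = 1961.85 / 2103.66 × 100 = 93.2589
Fisher = √(L × P) = √(92.8820 × 93.2589) = 93.0702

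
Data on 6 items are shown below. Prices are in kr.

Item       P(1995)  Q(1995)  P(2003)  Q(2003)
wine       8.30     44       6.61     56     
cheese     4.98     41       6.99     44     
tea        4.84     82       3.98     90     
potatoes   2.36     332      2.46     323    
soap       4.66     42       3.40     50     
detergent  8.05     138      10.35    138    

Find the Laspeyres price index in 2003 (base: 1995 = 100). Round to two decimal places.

107.70

Laspeyres price index uses base-period quantities as weights.
ΣP(2003)·Q(1995) = 6.61×44 + 6.99×41 + 3.98×82 + 2.46×332 + 3.40×42 + 10.35×138 = 290.84 + 286.59 + 326.36 + 816.72 + 142.8 + 1428.3 = 3291.61
ΣP(1995)·Q(1995) = 8.30×44 + 4.98×41 + 4.84×82 + 2.36×332 + 4.66×42 + 8.05×138 = 365.2 + 204.18 + 396.88 + 783.52 + 195.72 + 1110.9 = 3056.4
Index = 3291.61 / 3056.4 × 100 = 107.6957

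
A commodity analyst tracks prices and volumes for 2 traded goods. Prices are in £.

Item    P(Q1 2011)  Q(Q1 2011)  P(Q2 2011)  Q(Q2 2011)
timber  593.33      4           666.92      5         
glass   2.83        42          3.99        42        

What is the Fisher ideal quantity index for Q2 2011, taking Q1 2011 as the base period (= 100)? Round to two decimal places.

Laspeyres component (base-period weights):
ΣP(Q1 2011)Q(Q2 2011) = 593.33×5 + 2.83×42 = 2966.65 + 118.86 = 3085.51
ΣP(Q1 2011)Q(Q1 2011) = 593.33×4 + 2.83×42 = 2373.32 + 118.86 = 2492.18
L = 3085.51 / 2492.18 × 100 = 123.8077
Paasche component (current-period weights):
ΣP(Q2 2011)Q(Q2 2011) = 666.92×5 + 3.99×42 = 3334.6 + 167.58 = 3502.18
ΣP(Q2 2011)Q(Q1 2011) = 666.92×4 + 3.99×42 = 2667.68 + 167.58 = 2835.26
P = 3502.18 / 2835.26 × 100 = 123.5224
Fisher = √(L × P) = √(123.8077 × 123.5224) = 123.6649

123.66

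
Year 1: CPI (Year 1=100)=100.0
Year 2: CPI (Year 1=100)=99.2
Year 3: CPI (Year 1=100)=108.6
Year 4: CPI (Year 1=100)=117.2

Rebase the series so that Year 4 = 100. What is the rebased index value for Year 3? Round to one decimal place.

92.7

Rebased(Year 3) = 108.6 / 117.2 × 100 = 92.6621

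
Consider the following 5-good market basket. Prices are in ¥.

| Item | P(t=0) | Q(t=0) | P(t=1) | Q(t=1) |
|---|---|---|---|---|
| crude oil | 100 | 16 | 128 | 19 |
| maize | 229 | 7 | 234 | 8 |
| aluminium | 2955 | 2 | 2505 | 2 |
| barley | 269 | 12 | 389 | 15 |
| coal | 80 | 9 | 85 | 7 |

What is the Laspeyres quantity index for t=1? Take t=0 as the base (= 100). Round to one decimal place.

Laspeyres quantity index uses base-period prices as weights.
ΣP(t=0)·Q(t=1) = 100×19 + 229×8 + 2955×2 + 269×15 + 80×7 = 1900 + 1832 + 5910 + 4035 + 560 = 14237
ΣP(t=0)·Q(t=0) = 100×16 + 229×7 + 2955×2 + 269×12 + 80×9 = 1600 + 1603 + 5910 + 3228 + 720 = 13061
Index = 14237 / 13061 × 100 = 109.0039

109.0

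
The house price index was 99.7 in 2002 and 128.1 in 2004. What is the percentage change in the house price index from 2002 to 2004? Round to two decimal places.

28.49%

Change = (128.1 − 99.7) / 99.7 × 100
       = 28.4 / 99.7 × 100 = 28.4855%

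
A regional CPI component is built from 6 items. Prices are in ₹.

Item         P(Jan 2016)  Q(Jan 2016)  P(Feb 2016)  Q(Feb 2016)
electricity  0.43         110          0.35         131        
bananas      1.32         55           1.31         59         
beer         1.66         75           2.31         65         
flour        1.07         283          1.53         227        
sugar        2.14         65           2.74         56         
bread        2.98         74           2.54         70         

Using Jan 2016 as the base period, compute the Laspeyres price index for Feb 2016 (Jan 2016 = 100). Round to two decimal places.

119.41

Laspeyres price index uses base-period quantities as weights.
ΣP(Feb 2016)·Q(Jan 2016) = 0.35×110 + 1.31×55 + 2.31×75 + 1.53×283 + 2.74×65 + 2.54×74 = 38.5 + 72.05 + 173.25 + 432.99 + 178.1 + 187.96 = 1082.85
ΣP(Jan 2016)·Q(Jan 2016) = 0.43×110 + 1.32×55 + 1.66×75 + 1.07×283 + 2.14×65 + 2.98×74 = 47.3 + 72.6 + 124.5 + 302.81 + 139.1 + 220.52 = 906.83
Index = 1082.85 / 906.83 × 100 = 119.4105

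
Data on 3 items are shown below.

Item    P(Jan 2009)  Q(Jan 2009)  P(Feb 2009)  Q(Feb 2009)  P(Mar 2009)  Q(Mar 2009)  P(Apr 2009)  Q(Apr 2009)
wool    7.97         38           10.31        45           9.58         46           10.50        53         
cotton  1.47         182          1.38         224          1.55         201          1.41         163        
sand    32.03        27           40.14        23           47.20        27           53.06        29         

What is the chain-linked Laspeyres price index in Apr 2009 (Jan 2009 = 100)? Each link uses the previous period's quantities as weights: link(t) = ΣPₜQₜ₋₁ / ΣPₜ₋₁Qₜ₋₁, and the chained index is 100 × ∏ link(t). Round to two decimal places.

143.45

Link Jan 2009→Feb 2009:
ΣP(Feb 2009)Q(Jan 2009) = 10.31×38 + 1.38×182 + 40.14×27 = 391.78 + 251.16 + 1083.78 = 1726.72
ΣP(Jan 2009)Q(Jan 2009) = 7.97×38 + 1.47×182 + 32.03×27 = 302.86 + 267.54 + 864.81 = 1435.21
link = 1726.72/1435.21 = 1.203113
Link Feb 2009→Mar 2009:
ΣP(Mar 2009)Q(Feb 2009) = 9.58×45 + 1.55×224 + 47.20×23 = 431.1 + 347.2 + 1085.6 = 1863.9
ΣP(Feb 2009)Q(Feb 2009) = 10.31×45 + 1.38×224 + 40.14×23 = 463.95 + 309.12 + 923.22 = 1696.29
link = 1863.9/1696.29 = 1.098810
Link Mar 2009→Apr 2009:
ΣP(Apr 2009)Q(Mar 2009) = 10.50×46 + 1.41×201 + 53.06×27 = 483 + 283.41 + 1432.62 = 2199.03
ΣP(Mar 2009)Q(Mar 2009) = 9.58×46 + 1.55×201 + 47.20×27 = 440.68 + 311.55 + 1274.4 = 2026.63
link = 2199.03/2026.63 = 1.085067
Chained index = 100 × 1.203113 × 1.098810 × 1.085067 = 143.4451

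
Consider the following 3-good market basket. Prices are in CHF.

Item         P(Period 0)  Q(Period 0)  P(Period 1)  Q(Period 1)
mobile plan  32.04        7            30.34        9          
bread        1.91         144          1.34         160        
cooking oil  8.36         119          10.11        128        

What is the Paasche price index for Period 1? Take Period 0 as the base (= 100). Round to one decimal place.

Paasche price index uses current-period quantities as weights.
ΣP(Period 1)·Q(Period 1) = 30.34×9 + 1.34×160 + 10.11×128 = 273.06 + 214.4 + 1294.08 = 1781.54
ΣP(Period 0)·Q(Period 1) = 32.04×9 + 1.91×160 + 8.36×128 = 288.36 + 305.6 + 1070.08 = 1664.04
Index = 1781.54 / 1664.04 × 100 = 107.0611

107.1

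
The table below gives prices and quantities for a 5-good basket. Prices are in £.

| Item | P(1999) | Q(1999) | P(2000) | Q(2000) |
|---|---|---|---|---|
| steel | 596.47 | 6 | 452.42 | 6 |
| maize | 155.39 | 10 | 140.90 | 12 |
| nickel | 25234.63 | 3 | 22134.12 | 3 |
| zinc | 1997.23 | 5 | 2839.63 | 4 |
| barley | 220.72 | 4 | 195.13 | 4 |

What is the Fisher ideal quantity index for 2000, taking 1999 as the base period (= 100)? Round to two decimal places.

97.58

Laspeyres component (base-period weights):
ΣP(1999)Q(2000) = 596.47×6 + 155.39×12 + 25234.63×3 + 1997.23×4 + 220.72×4 = 3578.82 + 1864.68 + 75703.89 + 7988.92 + 882.88 = 90019.19
ΣP(1999)Q(1999) = 596.47×6 + 155.39×10 + 25234.63×3 + 1997.23×5 + 220.72×4 = 3578.82 + 1553.9 + 75703.89 + 9986.15 + 882.88 = 91705.64
L = 90019.19 / 91705.64 × 100 = 98.1610
Paasche component (current-period weights):
ΣP(2000)Q(2000) = 452.42×6 + 140.90×12 + 22134.12×3 + 2839.63×4 + 195.13×4 = 2714.52 + 1690.8 + 66402.36 + 11358.52 + 780.52 = 82946.72
ΣP(2000)Q(1999) = 452.42×6 + 140.90×10 + 22134.12×3 + 2839.63×5 + 195.13×4 = 2714.52 + 1409 + 66402.36 + 14198.15 + 780.52 = 85504.55
P = 82946.72 / 85504.55 × 100 = 97.0085
Fisher = √(L × P) = √(98.1610 × 97.0085) = 97.5831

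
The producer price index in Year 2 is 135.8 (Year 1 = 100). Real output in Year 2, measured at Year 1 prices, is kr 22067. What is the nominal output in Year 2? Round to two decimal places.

29966.99

Nominal = Real × (Index/100) = 22067 × (135.8/100)
        = 22067 × 1.358 = 29966.9860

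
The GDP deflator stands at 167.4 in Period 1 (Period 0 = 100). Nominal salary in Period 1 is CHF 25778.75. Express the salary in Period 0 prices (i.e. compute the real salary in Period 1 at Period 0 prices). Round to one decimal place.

15399.5

Real = Nominal ÷ (Index/100) = 25778.75 ÷ (167.4/100)
     = 25778.75 ÷ 1.674 = 15399.4922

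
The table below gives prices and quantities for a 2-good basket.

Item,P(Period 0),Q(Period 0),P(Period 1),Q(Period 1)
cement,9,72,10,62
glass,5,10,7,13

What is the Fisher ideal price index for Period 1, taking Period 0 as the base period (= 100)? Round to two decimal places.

Laspeyres component (base-period weights):
ΣP(Period 1)Q(Period 0) = 10×72 + 7×10 = 720 + 70 = 790
ΣP(Period 0)Q(Period 0) = 9×72 + 5×10 = 648 + 50 = 698
L = 790 / 698 × 100 = 113.1805
Paasche component (current-period weights):
ΣP(Period 1)Q(Period 1) = 10×62 + 7×13 = 620 + 91 = 711
ΣP(Period 0)Q(Period 1) = 9×62 + 5×13 = 558 + 65 = 623
P = 711 / 623 × 100 = 114.1252
Fisher = √(L × P) = √(113.1805 × 114.1252) = 113.6519

113.65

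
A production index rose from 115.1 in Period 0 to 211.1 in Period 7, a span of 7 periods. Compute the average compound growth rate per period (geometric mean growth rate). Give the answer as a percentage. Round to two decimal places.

9.05%

Growth factor = (211.1/115.1)^(1/7) = (1.834057)^(1/7) = 1.090512
Growth rate = 1.090512 − 1 = 0.090512 = 9.0512%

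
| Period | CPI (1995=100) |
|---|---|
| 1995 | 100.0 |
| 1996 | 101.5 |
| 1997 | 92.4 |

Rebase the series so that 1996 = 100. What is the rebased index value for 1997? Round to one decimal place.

Rebased(1997) = 92.4 / 101.5 × 100 = 91.0345

91.0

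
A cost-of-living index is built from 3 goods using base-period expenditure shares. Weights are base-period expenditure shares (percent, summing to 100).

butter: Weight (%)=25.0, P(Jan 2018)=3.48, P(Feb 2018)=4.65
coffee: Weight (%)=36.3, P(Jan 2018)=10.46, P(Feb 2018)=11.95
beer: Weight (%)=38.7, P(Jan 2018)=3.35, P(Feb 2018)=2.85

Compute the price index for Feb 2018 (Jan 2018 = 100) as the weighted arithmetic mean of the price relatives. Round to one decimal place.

107.8

butter: 25.0 × (4.65/3.48) = 25.0 × 1.336207 = 33.4052
coffee: 36.3 × (11.95/10.46) = 36.3 × 1.142447 = 41.4708
beer: 38.7 × (2.85/3.35) = 38.7 × 0.850746 = 32.9239
Index = Σ wᵢ·(p₁ᵢ/p₀ᵢ) = 33.4052 + 41.4708 + 32.9239 = 107.7999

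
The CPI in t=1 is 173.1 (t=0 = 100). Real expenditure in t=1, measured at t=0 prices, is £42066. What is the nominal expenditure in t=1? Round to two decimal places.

72816.25

Nominal = Real × (Index/100) = 42066 × (173.1/100)
        = 42066 × 1.731 = 72816.2460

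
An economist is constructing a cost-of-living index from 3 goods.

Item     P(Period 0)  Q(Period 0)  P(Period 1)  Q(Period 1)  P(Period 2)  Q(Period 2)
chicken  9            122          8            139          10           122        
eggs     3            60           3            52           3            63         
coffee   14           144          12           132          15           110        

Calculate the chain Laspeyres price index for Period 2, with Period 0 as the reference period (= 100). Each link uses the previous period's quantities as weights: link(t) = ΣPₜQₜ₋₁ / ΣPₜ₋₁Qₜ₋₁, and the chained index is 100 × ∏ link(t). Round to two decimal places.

108.24

Link Period 0→Period 1:
ΣP(Period 1)Q(Period 0) = 8×122 + 3×60 + 12×144 = 976 + 180 + 1728 = 2884
ΣP(Period 0)Q(Period 0) = 9×122 + 3×60 + 14×144 = 1098 + 180 + 2016 = 3294
link = 2884/3294 = 0.875531
Link Period 1→Period 2:
ΣP(Period 2)Q(Period 1) = 10×139 + 3×52 + 15×132 = 1390 + 156 + 1980 = 3526
ΣP(Period 1)Q(Period 1) = 8×139 + 3×52 + 12×132 = 1112 + 156 + 1584 = 2852
link = 3526/2852 = 1.236325
Chained index = 100 × 0.875531 × 1.236325 = 108.2442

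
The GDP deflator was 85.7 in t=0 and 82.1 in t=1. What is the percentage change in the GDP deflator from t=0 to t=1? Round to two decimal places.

Change = (82.1 − 85.7) / 85.7 × 100
       = -3.6 / 85.7 × 100 = -4.2007%

-4.20%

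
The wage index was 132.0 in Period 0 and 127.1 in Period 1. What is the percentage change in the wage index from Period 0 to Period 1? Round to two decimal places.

Change = (127.1 − 132.0) / 132.0 × 100
       = -4.9 / 132.0 × 100 = -3.7121%

-3.71%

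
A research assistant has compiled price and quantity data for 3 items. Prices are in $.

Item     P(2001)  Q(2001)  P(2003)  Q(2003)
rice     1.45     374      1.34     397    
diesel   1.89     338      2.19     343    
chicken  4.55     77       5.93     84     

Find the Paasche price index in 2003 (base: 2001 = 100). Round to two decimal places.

110.91

Paasche price index uses current-period quantities as weights.
ΣP(2003)·Q(2003) = 1.34×397 + 2.19×343 + 5.93×84 = 531.98 + 751.17 + 498.12 = 1781.27
ΣP(2001)·Q(2003) = 1.45×397 + 1.89×343 + 4.55×84 = 575.65 + 648.27 + 382.2 = 1606.12
Index = 1781.27 / 1606.12 × 100 = 110.9052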